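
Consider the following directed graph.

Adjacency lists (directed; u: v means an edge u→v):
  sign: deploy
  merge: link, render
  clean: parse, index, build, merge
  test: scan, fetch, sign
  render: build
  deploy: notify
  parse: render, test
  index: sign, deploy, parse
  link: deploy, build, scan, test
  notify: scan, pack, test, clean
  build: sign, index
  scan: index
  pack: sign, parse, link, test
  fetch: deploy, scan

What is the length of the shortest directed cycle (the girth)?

For each vertex v, BFS finds the shortest path from v back to v.
The shortest such closed walk is notify → test → fetch → deploy → notify, length 4.

4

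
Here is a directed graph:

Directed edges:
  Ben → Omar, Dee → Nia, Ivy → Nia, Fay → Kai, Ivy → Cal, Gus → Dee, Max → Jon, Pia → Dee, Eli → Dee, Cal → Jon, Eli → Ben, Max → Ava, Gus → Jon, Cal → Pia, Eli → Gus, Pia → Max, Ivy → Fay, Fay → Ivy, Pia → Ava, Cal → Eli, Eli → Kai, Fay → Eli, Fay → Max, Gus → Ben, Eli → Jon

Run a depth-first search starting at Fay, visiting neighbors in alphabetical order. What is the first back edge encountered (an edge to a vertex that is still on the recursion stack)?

Ivy->Fay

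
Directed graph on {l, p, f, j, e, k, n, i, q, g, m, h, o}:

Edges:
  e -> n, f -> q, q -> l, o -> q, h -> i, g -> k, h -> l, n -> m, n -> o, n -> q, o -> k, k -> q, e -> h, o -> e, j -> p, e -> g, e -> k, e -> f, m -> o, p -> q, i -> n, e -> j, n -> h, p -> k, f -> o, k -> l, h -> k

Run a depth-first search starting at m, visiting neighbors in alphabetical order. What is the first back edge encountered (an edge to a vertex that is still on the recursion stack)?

f→o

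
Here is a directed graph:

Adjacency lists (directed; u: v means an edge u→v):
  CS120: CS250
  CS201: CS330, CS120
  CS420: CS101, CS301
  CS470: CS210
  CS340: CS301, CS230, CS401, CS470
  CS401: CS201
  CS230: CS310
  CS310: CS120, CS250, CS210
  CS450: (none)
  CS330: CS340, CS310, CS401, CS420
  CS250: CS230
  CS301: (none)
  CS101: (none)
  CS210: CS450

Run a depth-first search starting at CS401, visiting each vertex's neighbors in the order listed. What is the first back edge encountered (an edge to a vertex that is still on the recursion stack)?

CS250→CS230

DFS from CS401 (visiting each vertex's neighbors in the order listed); mark gray on enter, black on exit:
CS401 gray
  CS201 gray
    CS330 gray
      CS340 gray
        CS301 gray
        CS301 black
        CS230 gray
          CS310 gray
            CS120 gray
              CS250 gray
                CS250→CS230: CS230 is gray → back edge
First back edge: CS250 → CS230.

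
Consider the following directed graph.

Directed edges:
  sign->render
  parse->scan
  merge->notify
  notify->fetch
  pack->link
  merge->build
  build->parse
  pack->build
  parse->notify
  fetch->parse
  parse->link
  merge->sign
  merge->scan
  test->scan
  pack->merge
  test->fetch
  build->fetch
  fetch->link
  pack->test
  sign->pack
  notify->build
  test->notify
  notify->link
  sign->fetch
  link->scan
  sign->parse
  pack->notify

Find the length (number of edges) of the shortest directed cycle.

3

For each vertex v, BFS finds the shortest path from v back to v.
The shortest such closed walk is pack → merge → sign → pack, length 3.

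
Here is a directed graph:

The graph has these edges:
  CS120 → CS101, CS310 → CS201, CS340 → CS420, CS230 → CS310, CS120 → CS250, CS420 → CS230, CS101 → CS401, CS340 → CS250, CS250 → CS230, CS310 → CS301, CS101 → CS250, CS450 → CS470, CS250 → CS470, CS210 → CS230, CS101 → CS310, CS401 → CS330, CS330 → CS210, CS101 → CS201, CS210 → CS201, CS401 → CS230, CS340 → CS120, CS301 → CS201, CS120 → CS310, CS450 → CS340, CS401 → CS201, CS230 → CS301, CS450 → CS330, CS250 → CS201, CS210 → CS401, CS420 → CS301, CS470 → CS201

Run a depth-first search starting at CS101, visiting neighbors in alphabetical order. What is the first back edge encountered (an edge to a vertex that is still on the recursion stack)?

CS210→CS401

DFS from CS101 (visiting neighbors in alphabetical order); mark gray on enter, black on exit:
CS101 gray
  CS201 gray
  CS201 black
  CS250 gray
    CS250→CS201: CS201 black — skip
    CS230 gray
      CS301 gray
        CS301→CS201: CS201 black — skip
      CS301 black
      CS310 gray
        CS310→CS201: CS201 black — skip
        CS310→CS301: CS301 black — skip
      CS310 black
    CS230 black
    CS470 gray
      CS470→CS201: CS201 black — skip
    CS470 black
  CS250 black
  CS101→CS310: CS310 black — skip
  CS401 gray
    CS401→CS201: CS201 black — skip
    CS401→CS230: CS230 black — skip
    CS330 gray
      CS210 gray
        CS210→CS201: CS201 black — skip
        CS210→CS230: CS230 black — skip
        CS210→CS401: CS401 is gray → back edge
First back edge: CS210 → CS401.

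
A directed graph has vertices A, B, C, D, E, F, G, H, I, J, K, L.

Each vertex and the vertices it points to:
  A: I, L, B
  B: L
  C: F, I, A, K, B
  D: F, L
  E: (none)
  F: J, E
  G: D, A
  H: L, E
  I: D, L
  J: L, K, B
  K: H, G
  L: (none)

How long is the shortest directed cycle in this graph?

For each vertex v, BFS finds the shortest path from v back to v.
The shortest such closed walk is K → G → D → F → J → K, length 5.

5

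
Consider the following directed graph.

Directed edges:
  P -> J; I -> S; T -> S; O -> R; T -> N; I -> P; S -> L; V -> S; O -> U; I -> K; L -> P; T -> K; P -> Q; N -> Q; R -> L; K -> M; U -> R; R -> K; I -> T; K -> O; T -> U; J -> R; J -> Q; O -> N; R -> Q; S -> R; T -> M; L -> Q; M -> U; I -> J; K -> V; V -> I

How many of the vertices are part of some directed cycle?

A vertex is on a directed cycle iff it belongs to a strongly connected component of size ≥ 2 (or has a self-loop).
The vertices on cycles are {I, J, K, L, M, O, P, R, S, T, U, V} — 12 in total.

12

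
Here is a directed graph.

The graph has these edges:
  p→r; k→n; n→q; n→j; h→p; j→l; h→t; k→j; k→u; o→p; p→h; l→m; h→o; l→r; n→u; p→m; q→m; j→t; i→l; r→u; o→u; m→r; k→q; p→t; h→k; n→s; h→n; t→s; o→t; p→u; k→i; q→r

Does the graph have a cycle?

DFS with white/gray/black marking, starting from k:
k gray
  n gray
    j gray
      t gray
        s gray
        s black
      t black
      l gray
        m gray
          r gray
            u gray
            u black
          r black
        m black
        l→r: r black — skip
      l black
    j black
    n→u: u black — skip
    q gray
      q→m: m black — skip
      q→r: r black — skip
    q black
    n→s: s black — skip
  n black
  k→q: q black — skip
  k→j: j black — skip
  i gray
    i→l: l black — skip
  i black
  k→u: u black — skip
k black
h gray
  h→k: k black — skip
  o gray
    o→t: t black — skip
    p gray
      p→t: t black — skip
      p→r: r black — skip
      p→u: u black — skip
      p→m: m black — skip
      p→h: h is gray → back edge
Back edge found, so a cycle exists: h → o → p → h.

Yes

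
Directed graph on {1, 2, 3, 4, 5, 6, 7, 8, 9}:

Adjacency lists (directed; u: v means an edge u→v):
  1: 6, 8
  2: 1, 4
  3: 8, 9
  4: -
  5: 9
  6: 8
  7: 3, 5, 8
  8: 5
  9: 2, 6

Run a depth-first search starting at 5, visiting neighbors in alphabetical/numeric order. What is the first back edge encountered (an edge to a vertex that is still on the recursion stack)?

8→5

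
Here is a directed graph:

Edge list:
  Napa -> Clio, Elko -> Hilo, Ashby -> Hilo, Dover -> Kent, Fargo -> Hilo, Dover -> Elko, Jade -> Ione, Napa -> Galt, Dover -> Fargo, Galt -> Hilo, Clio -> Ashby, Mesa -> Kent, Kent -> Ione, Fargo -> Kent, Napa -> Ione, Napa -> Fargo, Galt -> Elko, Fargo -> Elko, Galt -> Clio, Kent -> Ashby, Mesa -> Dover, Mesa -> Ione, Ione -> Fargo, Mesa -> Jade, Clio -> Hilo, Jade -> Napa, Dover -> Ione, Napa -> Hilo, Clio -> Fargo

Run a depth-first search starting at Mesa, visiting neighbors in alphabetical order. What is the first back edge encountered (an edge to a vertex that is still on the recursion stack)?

DFS from Mesa (visiting neighbors in alphabetical order); mark gray on enter, black on exit:
Mesa gray
  Dover gray
    Elko gray
      Hilo gray
      Hilo black
    Elko black
    Fargo gray
      Fargo→Elko: Elko black — skip
      Fargo→Hilo: Hilo black — skip
      Kent gray
        Ashby gray
          Ashby→Hilo: Hilo black — skip
        Ashby black
        Ione gray
          Ione→Fargo: Fargo is gray → back edge
First back edge: Ione → Fargo.

Ione->Fargo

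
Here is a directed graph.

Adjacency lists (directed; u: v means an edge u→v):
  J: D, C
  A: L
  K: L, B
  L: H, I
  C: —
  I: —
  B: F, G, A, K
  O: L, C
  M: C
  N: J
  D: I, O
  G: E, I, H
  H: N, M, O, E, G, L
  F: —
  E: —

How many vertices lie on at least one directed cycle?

9

A vertex is on a directed cycle iff it belongs to a strongly connected component of size ≥ 2 (or has a self-loop).
The vertices on cycles are {B, D, G, H, J, K, L, N, O} — 9 in total.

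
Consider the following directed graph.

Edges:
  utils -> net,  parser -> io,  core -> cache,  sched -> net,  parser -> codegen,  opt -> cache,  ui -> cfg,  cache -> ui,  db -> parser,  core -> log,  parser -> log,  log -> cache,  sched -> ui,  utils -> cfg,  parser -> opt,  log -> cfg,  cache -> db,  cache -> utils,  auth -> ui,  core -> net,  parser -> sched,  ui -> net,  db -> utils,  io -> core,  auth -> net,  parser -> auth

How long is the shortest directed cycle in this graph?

4

For each vertex v, BFS finds the shortest path from v back to v.
The shortest such closed walk is parser → opt → cache → db → parser, length 4.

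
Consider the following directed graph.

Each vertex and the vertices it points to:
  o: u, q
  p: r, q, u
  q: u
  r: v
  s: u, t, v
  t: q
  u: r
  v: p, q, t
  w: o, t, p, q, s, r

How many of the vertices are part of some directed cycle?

6

A vertex is on a directed cycle iff it belongs to a strongly connected component of size ≥ 2 (or has a self-loop).
The vertices on cycles are {p, q, r, t, u, v} — 6 in total.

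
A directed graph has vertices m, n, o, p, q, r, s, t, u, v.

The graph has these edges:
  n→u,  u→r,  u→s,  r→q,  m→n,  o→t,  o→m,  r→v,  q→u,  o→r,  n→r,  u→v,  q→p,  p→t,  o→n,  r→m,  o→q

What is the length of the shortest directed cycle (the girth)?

3

For each vertex v, BFS finds the shortest path from v back to v.
The shortest such closed walk is n → r → m → n, length 3.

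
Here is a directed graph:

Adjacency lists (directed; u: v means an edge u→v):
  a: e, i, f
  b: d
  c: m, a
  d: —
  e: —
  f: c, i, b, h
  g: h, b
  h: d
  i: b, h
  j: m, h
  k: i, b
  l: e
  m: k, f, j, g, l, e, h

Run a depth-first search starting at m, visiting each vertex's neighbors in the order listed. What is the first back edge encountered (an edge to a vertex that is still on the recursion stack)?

c->m

DFS from m (visiting each vertex's neighbors in the order listed); mark gray on enter, black on exit:
m gray
  k gray
    i gray
      b gray
        d gray
        d black
      b black
      h gray
        h→d: d black — skip
      h black
    i black
    k→b: b black — skip
  k black
  f gray
    c gray
      c→m: m is gray → back edge
First back edge: c → m.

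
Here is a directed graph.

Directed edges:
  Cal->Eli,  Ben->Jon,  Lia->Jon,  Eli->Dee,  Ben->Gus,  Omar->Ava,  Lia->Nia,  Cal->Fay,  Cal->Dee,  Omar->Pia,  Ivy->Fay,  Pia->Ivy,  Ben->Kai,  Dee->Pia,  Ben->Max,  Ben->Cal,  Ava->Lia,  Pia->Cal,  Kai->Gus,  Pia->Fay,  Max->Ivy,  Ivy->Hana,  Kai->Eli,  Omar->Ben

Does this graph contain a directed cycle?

DFS with white/gray/black marking, starting from Cal:
Cal gray
  Fay gray
  Fay black
  Eli gray
    Dee gray
      Pia gray
        Pia→Fay: Fay black — skip
        Pia→Cal: Cal is gray → back edge
Back edge found, so a cycle exists: Cal → Eli → Dee → Pia → Cal.

Yes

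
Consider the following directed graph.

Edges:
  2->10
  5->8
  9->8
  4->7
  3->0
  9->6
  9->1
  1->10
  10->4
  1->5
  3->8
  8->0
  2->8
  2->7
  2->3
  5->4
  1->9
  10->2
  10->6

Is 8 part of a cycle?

8 lies on a cycle iff there is a path from 8 back to itself.
Exploring from 8, it never reaches itself; equivalently, its strongly connected component is a singleton.

No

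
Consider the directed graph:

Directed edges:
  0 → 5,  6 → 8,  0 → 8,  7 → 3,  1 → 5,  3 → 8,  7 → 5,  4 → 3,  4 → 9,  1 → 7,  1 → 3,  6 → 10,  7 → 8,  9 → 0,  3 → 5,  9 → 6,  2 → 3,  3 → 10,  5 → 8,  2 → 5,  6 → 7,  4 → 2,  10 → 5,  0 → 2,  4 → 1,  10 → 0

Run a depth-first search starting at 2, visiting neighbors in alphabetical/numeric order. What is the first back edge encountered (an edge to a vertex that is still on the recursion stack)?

0->2

DFS from 2 (visiting neighbors in alphabetical/numeric order); mark gray on enter, black on exit:
2 gray
  3 gray
    5 gray
      8 gray
      8 black
    5 black
    3→8: 8 black — skip
    10 gray
      0 gray
        0→2: 2 is gray → back edge
First back edge: 0 → 2.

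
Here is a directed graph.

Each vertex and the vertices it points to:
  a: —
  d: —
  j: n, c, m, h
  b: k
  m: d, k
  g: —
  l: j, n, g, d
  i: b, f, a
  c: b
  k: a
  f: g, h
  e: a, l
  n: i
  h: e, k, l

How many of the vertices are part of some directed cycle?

A vertex is on a directed cycle iff it belongs to a strongly connected component of size ≥ 2 (or has a self-loop).
The vertices on cycles are {e, f, h, i, j, l, n} — 7 in total.

7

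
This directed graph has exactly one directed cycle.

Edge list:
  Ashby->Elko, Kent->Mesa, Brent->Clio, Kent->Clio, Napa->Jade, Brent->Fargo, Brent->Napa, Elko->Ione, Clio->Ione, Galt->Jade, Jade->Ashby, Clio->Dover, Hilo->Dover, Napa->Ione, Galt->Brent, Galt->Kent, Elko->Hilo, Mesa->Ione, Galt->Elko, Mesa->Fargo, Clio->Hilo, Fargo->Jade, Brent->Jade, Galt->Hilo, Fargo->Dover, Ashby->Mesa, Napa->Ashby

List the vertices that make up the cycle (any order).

Jade, Mesa, Ashby, Fargo

DFS with gray/black marking from Fargo:
Fargo gray
  Dover gray
  Dover black
  Jade gray
    Ashby gray
      Mesa gray
        Ione gray
        Ione black
        Mesa→Fargo: Fargo is gray → back edge
Back edge closes the cycle Fargo → Jade → Ashby → Mesa → Fargo; its vertices are {Jade, Mesa, Ashby, Fargo}.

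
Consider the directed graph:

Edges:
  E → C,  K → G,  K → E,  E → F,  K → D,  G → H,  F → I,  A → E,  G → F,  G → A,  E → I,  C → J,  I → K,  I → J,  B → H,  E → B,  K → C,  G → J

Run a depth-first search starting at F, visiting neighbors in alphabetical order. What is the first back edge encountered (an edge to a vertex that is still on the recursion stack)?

DFS from F (visiting neighbors in alphabetical order); mark gray on enter, black on exit:
F gray
  I gray
    J gray
    J black
    K gray
      C gray
        C→J: J black — skip
      C black
      D gray
      D black
      E gray
        B gray
          H gray
          H black
        B black
        E→C: C black — skip
        E→F: F is gray → back edge
First back edge: E → F.

E→F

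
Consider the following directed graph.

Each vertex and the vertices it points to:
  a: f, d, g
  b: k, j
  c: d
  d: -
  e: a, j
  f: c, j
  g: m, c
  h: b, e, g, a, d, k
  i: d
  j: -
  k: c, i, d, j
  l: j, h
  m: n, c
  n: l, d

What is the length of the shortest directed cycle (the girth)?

5

For each vertex v, BFS finds the shortest path from v back to v.
The shortest such closed walk is l → h → g → m → n → l, length 5.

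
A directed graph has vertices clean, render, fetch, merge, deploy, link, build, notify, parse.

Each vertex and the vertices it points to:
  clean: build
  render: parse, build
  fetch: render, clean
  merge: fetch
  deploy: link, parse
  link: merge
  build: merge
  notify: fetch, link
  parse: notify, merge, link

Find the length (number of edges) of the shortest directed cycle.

4

For each vertex v, BFS finds the shortest path from v back to v.
The shortest such closed walk is parse → merge → fetch → render → parse, length 4.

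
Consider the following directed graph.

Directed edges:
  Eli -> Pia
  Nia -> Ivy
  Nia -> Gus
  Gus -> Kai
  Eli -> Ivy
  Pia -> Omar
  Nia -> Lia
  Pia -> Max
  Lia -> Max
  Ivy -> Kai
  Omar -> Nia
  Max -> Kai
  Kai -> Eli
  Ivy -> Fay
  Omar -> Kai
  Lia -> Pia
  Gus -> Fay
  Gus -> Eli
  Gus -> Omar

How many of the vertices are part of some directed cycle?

9

A vertex is on a directed cycle iff it belongs to a strongly connected component of size ≥ 2 (or has a self-loop).
The vertices on cycles are {Eli, Gus, Ivy, Kai, Lia, Max, Nia, Pia, Omar} — 9 in total.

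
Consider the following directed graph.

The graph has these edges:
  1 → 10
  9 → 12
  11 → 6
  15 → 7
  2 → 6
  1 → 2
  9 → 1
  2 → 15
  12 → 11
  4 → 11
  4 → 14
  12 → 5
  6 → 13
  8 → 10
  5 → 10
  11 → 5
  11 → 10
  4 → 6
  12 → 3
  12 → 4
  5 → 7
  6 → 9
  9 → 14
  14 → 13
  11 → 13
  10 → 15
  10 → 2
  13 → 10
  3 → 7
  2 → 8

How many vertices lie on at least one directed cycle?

12

A vertex is on a directed cycle iff it belongs to a strongly connected component of size ≥ 2 (or has a self-loop).
The vertices on cycles are {1, 2, 4, 5, 6, 8, 9, 10, 11, 12, 13, 14} — 12 in total.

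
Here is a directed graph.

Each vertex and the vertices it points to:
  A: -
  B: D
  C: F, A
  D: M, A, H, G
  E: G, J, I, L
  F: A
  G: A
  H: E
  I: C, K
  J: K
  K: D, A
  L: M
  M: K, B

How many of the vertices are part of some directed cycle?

9

A vertex is on a directed cycle iff it belongs to a strongly connected component of size ≥ 2 (or has a self-loop).
The vertices on cycles are {B, D, E, H, I, J, K, L, M} — 9 in total.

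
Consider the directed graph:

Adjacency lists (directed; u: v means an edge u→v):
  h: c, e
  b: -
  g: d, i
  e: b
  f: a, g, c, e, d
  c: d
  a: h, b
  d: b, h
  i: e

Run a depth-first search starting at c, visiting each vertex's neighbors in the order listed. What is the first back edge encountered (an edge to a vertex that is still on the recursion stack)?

DFS from c (visiting each vertex's neighbors in the order listed); mark gray on enter, black on exit:
c gray
  d gray
    b gray
    b black
    h gray
      h→c: c is gray → back edge
First back edge: h → c.

h->c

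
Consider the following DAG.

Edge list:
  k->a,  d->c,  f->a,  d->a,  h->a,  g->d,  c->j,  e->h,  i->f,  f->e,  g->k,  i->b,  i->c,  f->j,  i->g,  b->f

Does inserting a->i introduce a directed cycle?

Adding a→i creates a cycle iff i can already reach a.
Path from i: i → f → a.
So i → … → a → i is a cycle.

Yes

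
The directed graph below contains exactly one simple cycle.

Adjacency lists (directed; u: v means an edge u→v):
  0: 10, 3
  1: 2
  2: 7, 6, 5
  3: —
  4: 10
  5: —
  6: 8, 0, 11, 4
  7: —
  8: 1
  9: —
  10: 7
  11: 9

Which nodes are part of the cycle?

DFS with gray/black marking from 2:
2 gray
  7 gray
  7 black
  6 gray
    8 gray
      1 gray
        1→2: 2 is gray → back edge
Back edge closes the cycle 2 → 6 → 8 → 1 → 2; its vertices are {1, 2, 6, 8}.

1, 2, 6, 8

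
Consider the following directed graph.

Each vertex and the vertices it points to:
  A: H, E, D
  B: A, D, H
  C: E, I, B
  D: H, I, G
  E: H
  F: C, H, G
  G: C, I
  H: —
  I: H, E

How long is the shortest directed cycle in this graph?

4

For each vertex v, BFS finds the shortest path from v back to v.
The shortest such closed walk is G → C → B → D → G, length 4.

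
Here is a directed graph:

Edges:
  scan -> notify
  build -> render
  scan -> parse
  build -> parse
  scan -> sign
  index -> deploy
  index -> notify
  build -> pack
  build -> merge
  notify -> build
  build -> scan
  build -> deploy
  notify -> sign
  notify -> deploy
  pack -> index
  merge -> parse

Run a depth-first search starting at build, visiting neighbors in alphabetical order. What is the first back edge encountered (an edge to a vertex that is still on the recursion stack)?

notify->build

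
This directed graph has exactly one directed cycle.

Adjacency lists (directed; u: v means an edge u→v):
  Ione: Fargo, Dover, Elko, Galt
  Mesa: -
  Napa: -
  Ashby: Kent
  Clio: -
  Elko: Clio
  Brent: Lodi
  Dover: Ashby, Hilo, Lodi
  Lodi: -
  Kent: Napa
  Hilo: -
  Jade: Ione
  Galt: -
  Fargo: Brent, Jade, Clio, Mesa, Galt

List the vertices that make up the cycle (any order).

Ione, Jade, Fargo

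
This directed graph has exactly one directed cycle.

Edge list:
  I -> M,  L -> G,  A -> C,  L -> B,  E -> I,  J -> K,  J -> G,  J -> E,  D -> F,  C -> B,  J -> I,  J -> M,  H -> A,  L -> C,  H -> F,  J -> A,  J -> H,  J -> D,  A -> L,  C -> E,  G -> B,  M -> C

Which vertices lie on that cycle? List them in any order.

DFS with gray/black marking from E:
E gray
  I gray
    M gray
      C gray
        C→E: E is gray → back edge
Back edge closes the cycle E → I → M → C → E; its vertices are {C, E, I, M}.

C, E, I, M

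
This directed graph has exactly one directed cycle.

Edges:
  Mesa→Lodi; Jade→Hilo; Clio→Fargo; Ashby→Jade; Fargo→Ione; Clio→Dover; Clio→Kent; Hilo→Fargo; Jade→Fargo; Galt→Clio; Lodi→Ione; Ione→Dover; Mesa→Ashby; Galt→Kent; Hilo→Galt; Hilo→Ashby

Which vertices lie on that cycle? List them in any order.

Hilo, Jade, Ashby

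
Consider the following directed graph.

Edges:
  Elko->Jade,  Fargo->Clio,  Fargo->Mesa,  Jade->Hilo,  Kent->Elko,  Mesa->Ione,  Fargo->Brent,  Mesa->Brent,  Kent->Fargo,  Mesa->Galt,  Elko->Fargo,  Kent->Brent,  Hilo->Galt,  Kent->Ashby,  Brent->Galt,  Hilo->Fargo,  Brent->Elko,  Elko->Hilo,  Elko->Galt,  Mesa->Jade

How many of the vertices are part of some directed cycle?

A vertex is on a directed cycle iff it belongs to a strongly connected component of size ≥ 2 (or has a self-loop).
The vertices on cycles are {Elko, Hilo, Jade, Mesa, Brent, Fargo} — 6 in total.

6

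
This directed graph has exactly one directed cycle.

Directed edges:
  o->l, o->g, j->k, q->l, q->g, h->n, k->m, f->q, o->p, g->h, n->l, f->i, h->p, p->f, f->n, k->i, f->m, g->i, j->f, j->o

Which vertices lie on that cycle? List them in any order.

DFS with gray/black marking from f:
f gray
  q gray
    g gray
      h gray
        n gray
          l gray
          l black
        n black
        p gray
          p→f: f is gray → back edge
Back edge closes the cycle f → q → g → h → p → f; its vertices are {f, g, h, p, q}.

f, g, h, p, q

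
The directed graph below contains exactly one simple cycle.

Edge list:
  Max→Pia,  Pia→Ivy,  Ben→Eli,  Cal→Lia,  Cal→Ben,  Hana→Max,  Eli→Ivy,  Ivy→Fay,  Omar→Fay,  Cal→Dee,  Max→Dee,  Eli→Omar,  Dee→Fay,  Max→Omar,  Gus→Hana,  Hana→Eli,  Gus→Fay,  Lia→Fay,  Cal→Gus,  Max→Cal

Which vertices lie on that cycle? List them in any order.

DFS with gray/black marking from Cal:
Cal gray
  Ben gray
    Eli gray
      Ivy gray
        Fay gray
        Fay black
      Ivy black
      Omar gray
        Omar→Fay: Fay black — skip
      Omar black
    Eli black
  Ben black
  Lia gray
    Lia→Fay: Fay black — skip
  Lia black
  Dee gray
    Dee→Fay: Fay black — skip
  Dee black
  Gus gray
    Gus→Fay: Fay black — skip
    Hana gray
      Hana→Eli: Eli black — skip
      Max gray
        Max→Omar: Omar black — skip
        Max→Dee: Dee black — skip
        Max→Cal: Cal is gray → back edge
Back edge closes the cycle Cal → Gus → Hana → Max → Cal; its vertices are {Cal, Gus, Max, Hana}.

Cal, Gus, Max, Hana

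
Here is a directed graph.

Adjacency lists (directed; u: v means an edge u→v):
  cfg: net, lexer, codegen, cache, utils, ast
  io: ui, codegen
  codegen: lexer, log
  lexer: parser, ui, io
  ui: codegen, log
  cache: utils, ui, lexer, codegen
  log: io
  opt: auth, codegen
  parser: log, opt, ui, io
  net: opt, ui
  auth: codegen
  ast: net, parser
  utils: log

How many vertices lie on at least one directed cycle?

8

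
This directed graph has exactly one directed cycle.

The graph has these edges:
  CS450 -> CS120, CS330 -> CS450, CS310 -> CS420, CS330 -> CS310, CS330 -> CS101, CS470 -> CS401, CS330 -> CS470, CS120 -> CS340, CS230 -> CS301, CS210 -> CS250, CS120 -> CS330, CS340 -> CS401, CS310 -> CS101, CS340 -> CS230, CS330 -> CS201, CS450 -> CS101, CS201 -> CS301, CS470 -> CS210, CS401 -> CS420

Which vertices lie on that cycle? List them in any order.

DFS with gray/black marking from CS120:
CS120 gray
  CS340 gray
    CS230 gray
      CS301 gray
      CS301 black
    CS230 black
    CS401 gray
      CS420 gray
      CS420 black
    CS401 black
  CS340 black
  CS330 gray
    CS101 gray
    CS101 black
    CS201 gray
      CS201→CS301: CS301 black — skip
    CS201 black
    CS470 gray
      CS470→CS401: CS401 black — skip
      CS210 gray
        CS250 gray
        CS250 black
      CS210 black
    CS470 black
    CS450 gray
      CS450→CS101: CS101 black — skip
      CS450→CS120: CS120 is gray → back edge
Back edge closes the cycle CS120 → CS330 → CS450 → CS120; its vertices are {CS120, CS330, CS450}.

CS120, CS330, CS450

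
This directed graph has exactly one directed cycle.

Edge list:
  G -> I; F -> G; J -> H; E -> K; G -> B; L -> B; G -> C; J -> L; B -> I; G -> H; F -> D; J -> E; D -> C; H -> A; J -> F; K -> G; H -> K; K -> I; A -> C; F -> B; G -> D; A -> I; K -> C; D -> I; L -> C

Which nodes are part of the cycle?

DFS with gray/black marking from G:
G gray
  I gray
  I black
  B gray
    B→I: I black — skip
  B black
  D gray
    D→I: I black — skip
    C gray
    C black
  D black
  H gray
    A gray
      A→C: C black — skip
      A→I: I black — skip
    A black
    K gray
      K→G: G is gray → back edge
Back edge closes the cycle G → H → K → G; its vertices are {G, H, K}.

G, H, K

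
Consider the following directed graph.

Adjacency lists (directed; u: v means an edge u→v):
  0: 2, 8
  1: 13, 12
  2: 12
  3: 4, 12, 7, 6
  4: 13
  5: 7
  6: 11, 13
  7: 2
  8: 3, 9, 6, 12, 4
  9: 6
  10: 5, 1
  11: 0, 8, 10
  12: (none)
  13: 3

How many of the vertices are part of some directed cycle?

A vertex is on a directed cycle iff it belongs to a strongly connected component of size ≥ 2 (or has a self-loop).
The vertices on cycles are {0, 1, 3, 4, 6, 8, 9, 10, 11, 13} — 10 in total.

10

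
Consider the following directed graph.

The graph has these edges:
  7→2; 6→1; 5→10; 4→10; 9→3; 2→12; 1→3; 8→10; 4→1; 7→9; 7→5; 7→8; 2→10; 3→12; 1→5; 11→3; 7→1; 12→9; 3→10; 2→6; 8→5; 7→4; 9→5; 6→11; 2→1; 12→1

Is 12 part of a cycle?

Yes

12 is on a cycle iff 12 can reach itself via ≥1 edge.
12 → 9 → 3 → 12 — yes.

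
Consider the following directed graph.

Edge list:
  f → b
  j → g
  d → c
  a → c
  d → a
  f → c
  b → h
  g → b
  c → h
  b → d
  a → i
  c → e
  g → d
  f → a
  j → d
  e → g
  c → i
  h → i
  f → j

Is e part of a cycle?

e is on a cycle iff e can reach itself via ≥1 edge.
e → g → d → c → e — yes.

Yes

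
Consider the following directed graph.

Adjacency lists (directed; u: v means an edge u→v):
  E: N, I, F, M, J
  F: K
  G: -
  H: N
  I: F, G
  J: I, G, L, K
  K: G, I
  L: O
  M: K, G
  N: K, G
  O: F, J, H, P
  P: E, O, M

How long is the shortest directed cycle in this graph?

2

For each vertex v, BFS finds the shortest path from v back to v.
The shortest such closed walk is P → O → P, length 2.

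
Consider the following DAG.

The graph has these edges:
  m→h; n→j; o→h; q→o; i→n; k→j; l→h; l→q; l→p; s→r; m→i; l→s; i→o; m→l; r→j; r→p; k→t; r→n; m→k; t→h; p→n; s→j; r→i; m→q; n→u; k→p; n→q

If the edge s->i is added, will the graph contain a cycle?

Adding s→i creates a cycle iff i can already reach s.
Explore from i: no path reaches s. The graph stays acyclic.

No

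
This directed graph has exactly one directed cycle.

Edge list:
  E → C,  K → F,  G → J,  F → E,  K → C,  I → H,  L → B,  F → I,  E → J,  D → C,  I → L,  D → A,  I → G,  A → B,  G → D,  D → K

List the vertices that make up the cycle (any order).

DFS with gray/black marking from K:
K gray
  F gray
    E gray
      J gray
      J black
      C gray
      C black
    E black
    I gray
      L gray
        B gray
        B black
      L black
      G gray
        D gray
          D→C: C black — skip
          A gray
            A→B: B black — skip
          A black
          D→K: K is gray → back edge
Back edge closes the cycle K → F → I → G → D → K; its vertices are {D, F, G, I, K}.

D, F, G, I, K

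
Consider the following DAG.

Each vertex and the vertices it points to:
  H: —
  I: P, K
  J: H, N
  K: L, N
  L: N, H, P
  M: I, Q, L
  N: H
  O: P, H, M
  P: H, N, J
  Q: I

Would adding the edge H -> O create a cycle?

Adding H→O creates a cycle iff O can already reach H.
Path from O: O → H.
So O → … → H → O is a cycle.

Yes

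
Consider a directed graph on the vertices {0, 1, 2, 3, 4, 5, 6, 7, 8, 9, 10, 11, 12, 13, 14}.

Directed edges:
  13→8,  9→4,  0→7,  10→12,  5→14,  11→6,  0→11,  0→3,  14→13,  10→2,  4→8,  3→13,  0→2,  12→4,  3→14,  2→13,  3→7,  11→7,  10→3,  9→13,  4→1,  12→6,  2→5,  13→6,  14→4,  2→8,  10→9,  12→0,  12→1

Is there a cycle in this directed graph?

DFS with white/gray/black marking, starting from 10:
10 gray
  12 gray
    4 gray
      1 gray
      1 black
      8 gray
      8 black
    4 black
    12→1: 1 black — skip
    0 gray
      3 gray
        7 gray
        7 black
        13 gray
          6 gray
          6 black
          13→8: 8 black — skip
        13 black
        14 gray
          14→4: 4 black — skip
          14→13: 13 black — skip
        14 black
      3 black
      0→7: 7 black — skip
      11 gray
        11→7: 7 black — skip
        11→6: 6 black — skip
      11 black
      2 gray
        2→13: 13 black — skip
        5 gray
          5→14: 14 black — skip
        5 black
        2→8: 8 black — skip
      2 black
    0 black
    12→6: 6 black — skip
  12 black
  10→3: 3 black — skip
  10→2: 2 black — skip
  9 gray
    9→13: 13 black — skip
    9→4: 4 black — skip
  9 black
10 black
Every edge goes to a white or black vertex — no back edge, so the graph is acyclic.

No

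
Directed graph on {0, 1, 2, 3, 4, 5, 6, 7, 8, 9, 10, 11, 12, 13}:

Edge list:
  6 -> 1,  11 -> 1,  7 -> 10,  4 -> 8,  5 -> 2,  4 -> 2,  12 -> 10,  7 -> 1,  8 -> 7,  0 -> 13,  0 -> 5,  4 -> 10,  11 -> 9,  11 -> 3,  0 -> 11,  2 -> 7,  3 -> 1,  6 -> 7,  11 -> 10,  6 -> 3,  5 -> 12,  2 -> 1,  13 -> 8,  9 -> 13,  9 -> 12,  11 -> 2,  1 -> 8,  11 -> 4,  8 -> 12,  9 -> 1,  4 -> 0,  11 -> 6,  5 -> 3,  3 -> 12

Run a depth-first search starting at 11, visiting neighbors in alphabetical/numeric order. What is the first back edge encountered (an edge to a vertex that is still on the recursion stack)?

7->1

DFS from 11 (visiting neighbors in alphabetical/numeric order); mark gray on enter, black on exit:
11 gray
  1 gray
    8 gray
      7 gray
        7→1: 1 is gray → back edge
First back edge: 7 → 1.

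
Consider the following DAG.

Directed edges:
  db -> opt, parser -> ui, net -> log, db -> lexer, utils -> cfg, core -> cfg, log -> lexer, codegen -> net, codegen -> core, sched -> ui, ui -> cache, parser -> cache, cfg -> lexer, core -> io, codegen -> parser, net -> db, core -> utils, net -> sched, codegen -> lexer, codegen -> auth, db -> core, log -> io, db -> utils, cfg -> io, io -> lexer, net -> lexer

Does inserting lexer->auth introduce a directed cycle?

Adding lexer→auth creates a cycle iff auth can already reach lexer.
Explore from auth: no path reaches lexer. The graph stays acyclic.

No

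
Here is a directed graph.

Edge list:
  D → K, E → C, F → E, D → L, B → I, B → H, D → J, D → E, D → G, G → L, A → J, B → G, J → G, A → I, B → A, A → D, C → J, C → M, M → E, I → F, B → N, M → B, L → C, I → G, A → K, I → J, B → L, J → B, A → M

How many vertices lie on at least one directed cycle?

11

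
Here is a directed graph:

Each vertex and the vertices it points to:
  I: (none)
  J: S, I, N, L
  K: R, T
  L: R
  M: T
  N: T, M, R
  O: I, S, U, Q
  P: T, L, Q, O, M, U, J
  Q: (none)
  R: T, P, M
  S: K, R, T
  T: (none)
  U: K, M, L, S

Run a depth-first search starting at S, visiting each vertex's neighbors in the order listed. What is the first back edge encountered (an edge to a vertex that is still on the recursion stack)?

L->R

DFS from S (visiting each vertex's neighbors in the order listed); mark gray on enter, black on exit:
S gray
  K gray
    R gray
      T gray
      T black
      P gray
        P→T: T black — skip
        L gray
          L→R: R is gray → back edge
First back edge: L → R.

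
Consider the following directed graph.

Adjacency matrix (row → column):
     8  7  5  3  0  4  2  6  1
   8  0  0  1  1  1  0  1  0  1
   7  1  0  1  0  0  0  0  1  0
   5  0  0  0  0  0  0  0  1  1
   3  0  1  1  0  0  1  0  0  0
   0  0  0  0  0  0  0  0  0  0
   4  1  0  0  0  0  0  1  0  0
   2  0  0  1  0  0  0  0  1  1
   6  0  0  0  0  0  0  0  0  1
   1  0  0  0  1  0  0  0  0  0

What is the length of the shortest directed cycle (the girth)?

For each vertex v, BFS finds the shortest path from v back to v.
The shortest such closed walk is 4 → 8 → 3 → 4, length 3.

3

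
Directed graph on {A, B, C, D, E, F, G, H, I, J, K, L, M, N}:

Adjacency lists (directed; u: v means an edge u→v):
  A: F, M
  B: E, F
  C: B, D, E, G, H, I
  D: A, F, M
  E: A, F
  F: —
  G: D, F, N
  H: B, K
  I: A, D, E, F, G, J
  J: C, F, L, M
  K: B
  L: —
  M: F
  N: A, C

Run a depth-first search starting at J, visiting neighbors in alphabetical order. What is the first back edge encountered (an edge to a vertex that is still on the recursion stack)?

N->C

DFS from J (visiting neighbors in alphabetical order); mark gray on enter, black on exit:
J gray
  C gray
    B gray
      E gray
        A gray
          F gray
          F black
          M gray
            M→F: F black — skip
          M black
        A black
        E→F: F black — skip
      E black
      B→F: F black — skip
    B black
    D gray
      D→A: A black — skip
      D→F: F black — skip
      D→M: M black — skip
    D black
    C→E: E black — skip
    G gray
      G→D: D black — skip
      G→F: F black — skip
      N gray
        N→A: A black — skip
        N→C: C is gray → back edge
First back edge: N → C.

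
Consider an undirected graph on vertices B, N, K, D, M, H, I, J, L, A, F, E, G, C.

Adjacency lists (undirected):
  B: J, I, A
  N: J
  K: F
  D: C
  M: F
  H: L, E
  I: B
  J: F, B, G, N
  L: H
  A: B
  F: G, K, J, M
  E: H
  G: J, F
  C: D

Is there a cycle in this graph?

DFS, tracking each vertex's parent; an edge to a visited non-parent vertex closes a cycle.
Start from M:
visit M (parent –)
  visit F (parent M)
    visit G (parent F)
      visit J (parent G)
        J–F: F visited and ≠ parent → cycle
Cycle: F – G – J – F.

Yes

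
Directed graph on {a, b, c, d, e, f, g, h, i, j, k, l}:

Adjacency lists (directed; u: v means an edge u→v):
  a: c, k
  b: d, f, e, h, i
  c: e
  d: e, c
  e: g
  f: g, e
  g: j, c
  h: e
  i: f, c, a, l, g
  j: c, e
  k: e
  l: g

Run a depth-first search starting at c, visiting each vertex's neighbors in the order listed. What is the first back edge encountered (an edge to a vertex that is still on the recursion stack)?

DFS from c (visiting each vertex's neighbors in the order listed); mark gray on enter, black on exit:
c gray
  e gray
    g gray
      j gray
        j→c: c is gray → back edge
First back edge: j → c.

j->c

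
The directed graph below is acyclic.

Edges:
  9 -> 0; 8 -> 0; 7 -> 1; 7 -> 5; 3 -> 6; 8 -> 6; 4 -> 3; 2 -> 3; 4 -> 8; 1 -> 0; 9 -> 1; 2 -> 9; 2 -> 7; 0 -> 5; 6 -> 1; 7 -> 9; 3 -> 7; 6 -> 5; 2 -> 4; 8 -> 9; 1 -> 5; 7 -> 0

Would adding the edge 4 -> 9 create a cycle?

No

Adding 4→9 creates a cycle iff 9 can already reach 4.
Explore from 9: no path reaches 4. The graph stays acyclic.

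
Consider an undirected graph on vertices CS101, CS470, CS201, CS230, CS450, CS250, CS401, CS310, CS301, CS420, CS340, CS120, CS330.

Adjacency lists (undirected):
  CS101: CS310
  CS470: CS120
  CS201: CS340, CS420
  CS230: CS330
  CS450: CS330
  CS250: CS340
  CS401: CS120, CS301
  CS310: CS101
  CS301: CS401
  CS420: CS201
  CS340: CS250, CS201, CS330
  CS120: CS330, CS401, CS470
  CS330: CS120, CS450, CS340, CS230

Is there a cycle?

DFS, tracking each vertex's parent; an edge to a visited non-parent vertex closes a cycle.
Start from CS420:
visit CS420 (parent –)
  visit CS201 (parent CS420)
    visit CS340 (parent CS201)
      visit CS250 (parent CS340)
        CS250–CS340: parent, skip
      CS340–CS201: parent, skip
      visit CS330 (parent CS340)
        visit CS120 (parent CS330)
          CS120–CS330: parent, skip
          visit CS401 (parent CS120)
            CS401–CS120: parent, skip
            visit CS301 (parent CS401)
              CS301–CS401: parent, skip
          visit CS470 (parent CS120)
            CS470–CS120: parent, skip
        visit CS450 (parent CS330)
          CS450–CS330: parent, skip
        CS330–CS340: parent, skip
        visit CS230 (parent CS330)
          CS230–CS330: parent, skip
    CS201–CS420: parent, skip
visit CS101 (parent –)
  visit CS310 (parent CS101)
    CS310–CS101: parent, skip
No non-parent visited neighbor found — the graph is a forest.

No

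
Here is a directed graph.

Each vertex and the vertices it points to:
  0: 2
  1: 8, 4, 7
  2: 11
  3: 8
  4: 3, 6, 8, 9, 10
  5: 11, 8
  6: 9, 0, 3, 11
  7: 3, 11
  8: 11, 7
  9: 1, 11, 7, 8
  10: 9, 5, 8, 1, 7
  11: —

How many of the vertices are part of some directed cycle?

A vertex is on a directed cycle iff it belongs to a strongly connected component of size ≥ 2 (or has a self-loop).
The vertices on cycles are {1, 3, 4, 6, 7, 8, 9, 10} — 8 in total.

8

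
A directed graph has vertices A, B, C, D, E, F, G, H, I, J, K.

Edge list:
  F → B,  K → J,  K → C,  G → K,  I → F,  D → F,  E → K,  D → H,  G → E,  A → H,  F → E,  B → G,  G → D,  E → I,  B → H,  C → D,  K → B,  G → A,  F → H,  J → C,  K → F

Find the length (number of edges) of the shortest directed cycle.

3

For each vertex v, BFS finds the shortest path from v back to v.
The shortest such closed walk is G → K → B → G, length 3.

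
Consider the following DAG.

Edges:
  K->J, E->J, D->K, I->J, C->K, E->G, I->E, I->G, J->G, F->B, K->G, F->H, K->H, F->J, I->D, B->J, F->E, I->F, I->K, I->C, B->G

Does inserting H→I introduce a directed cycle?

Yes

Adding H→I creates a cycle iff I can already reach H.
Path from I: I → F → H.
So I → … → H → I is a cycle.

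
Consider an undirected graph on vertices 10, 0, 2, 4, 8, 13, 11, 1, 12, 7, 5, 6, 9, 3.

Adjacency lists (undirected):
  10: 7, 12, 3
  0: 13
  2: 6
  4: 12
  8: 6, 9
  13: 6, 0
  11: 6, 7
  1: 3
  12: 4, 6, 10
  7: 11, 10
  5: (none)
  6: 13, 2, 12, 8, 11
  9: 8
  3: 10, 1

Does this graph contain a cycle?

Yes

DFS, tracking each vertex's parent; an edge to a visited non-parent vertex closes a cycle.
Start from 2:
visit 2 (parent –)
  visit 6 (parent 2)
    visit 13 (parent 6)
      13–6: parent, skip
      visit 0 (parent 13)
        0–13: parent, skip
    6–2: parent, skip
    visit 12 (parent 6)
      visit 4 (parent 12)
        4–12: parent, skip
      12–6: parent, skip
      visit 10 (parent 12)
        visit 7 (parent 10)
          visit 11 (parent 7)
            11–6: 6 visited and ≠ parent → cycle
Cycle: 6 – 12 – 10 – 7 – 11 – 6.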